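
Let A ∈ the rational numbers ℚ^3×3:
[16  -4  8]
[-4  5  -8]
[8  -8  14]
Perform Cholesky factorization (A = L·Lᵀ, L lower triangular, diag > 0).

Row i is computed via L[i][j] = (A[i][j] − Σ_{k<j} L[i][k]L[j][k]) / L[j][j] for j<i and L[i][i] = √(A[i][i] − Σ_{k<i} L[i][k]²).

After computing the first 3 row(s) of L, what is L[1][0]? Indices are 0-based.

L[1][0] = -1

Step 1: L[0][0] = √(16) = 4.
  L[1][0] = (-4) / L[0][0] = -1.
Step 2: L[1][1] = √(4) = 2.
  L[2][0] = (8) / L[0][0] = 2.
  L[2][1] = (-6) / L[1][1] = -3.
Step 3: L[2][2] = √(1) = 1.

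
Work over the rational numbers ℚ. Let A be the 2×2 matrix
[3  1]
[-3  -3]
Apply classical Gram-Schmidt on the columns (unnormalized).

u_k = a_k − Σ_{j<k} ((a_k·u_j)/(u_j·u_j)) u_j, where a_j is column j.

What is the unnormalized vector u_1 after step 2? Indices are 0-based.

Step 1: u_0 = a_0 = (3, -3).
Step 2: u_1 = a_1 − (2/3)·u_0 = (-1, -1).

u_1 = (-1, -1)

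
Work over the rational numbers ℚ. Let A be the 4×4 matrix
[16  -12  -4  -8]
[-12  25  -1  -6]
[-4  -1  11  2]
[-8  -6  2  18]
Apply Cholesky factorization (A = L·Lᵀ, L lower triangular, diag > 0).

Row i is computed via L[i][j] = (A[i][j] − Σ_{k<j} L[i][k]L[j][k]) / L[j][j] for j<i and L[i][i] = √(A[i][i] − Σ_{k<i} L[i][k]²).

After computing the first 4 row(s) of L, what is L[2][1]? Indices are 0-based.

Step 1: L[0][0] = √(16) = 4.
  L[1][0] = (-12) / L[0][0] = -3.
Step 2: L[1][1] = √(16) = 4.
  L[2][0] = (-4) / L[0][0] = -1.
  L[2][1] = (-4) / L[1][1] = -1.
Step 3: L[2][2] = √(9) = 3.
  L[3][0] = (-8) / L[0][0] = -2.
  L[3][1] = (-12) / L[1][1] = -3.
  L[3][2] = (-3) / L[2][2] = -1.
Step 4: L[3][3] = √(4) = 2.

L[2][1] = -1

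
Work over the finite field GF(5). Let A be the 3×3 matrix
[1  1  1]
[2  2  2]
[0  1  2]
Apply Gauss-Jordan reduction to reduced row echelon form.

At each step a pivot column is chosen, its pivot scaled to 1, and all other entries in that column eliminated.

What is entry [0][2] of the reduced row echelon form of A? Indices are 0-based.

pivot(0,0)=1: scale R0 → (1, 1, 1)
  clear (1,0): R1 −= (2)R0 → (0, 0, 0)
pivot(1,1): swap R1↔R2
pivot(1,1)=1: scale R1 → (0, 1, 2)
  clear (0,1): R0 −= (1)R1 → (1, 0, 4)
col 2: no nonzero at/below row 2; advance.

M[0][2] = 4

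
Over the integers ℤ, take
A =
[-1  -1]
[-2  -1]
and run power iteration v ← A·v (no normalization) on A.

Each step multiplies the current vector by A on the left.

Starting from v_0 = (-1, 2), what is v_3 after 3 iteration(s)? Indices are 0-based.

v_3 = (-3, -4)

v_0 = (-1, 2).
v_1 = A·v_0 = (-1, 0).
v_2 = A·v_1 = (1, 2).
v_3 = A·v_2 = (-3, -4).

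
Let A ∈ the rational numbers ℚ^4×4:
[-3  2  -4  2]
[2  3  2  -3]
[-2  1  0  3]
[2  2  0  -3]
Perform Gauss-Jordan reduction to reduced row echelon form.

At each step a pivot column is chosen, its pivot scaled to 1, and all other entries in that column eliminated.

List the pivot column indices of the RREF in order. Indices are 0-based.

step 1: normalize row 0 (÷-3) = (1, -2/3, 4/3, -2/3)
  row 1: subtract 2×row0 = (0, 13/3, -2/3, -5/3)
  row 2: subtract -2×row0 = (0, -1/3, 8/3, 5/3)
  row 3: subtract 2×row0 = (0, 10/3, -8/3, -5/3)
step 2: normalize row 1 (÷13/3) = (0, 1, -2/13, -5/13)
  row 0: subtract -2/3×row1 = (1, 0, 16/13, -12/13)
  row 2: subtract -1/3×row1 = (0, 0, 34/13, 20/13)
  row 3: subtract 10/3×row1 = (0, 0, -28/13, -5/13)
step 3: normalize row 2 (÷34/13) = (0, 0, 1, 10/17)
  row 0: subtract 16/13×row2 = (1, 0, 0, -28/17)
  row 1: subtract -2/13×row2 = (0, 1, 0, -5/17)
  row 3: subtract -28/13×row2 = (0, 0, 0, 15/17)
step 4: normalize row 3 (÷15/17) = (0, 0, 0, 1)
  row 0: subtract -28/17×row3 = (1, 0, 0, 0)
  row 1: subtract -5/17×row3 = (0, 1, 0, 0)
  row 2: subtract 10/17×row3 = (0, 0, 1, 0)

pivot columns: 0, 1, 2, 3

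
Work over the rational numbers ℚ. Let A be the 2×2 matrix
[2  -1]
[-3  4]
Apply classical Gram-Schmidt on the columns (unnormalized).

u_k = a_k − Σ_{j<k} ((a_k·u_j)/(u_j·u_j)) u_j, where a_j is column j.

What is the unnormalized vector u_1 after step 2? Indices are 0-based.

u_1 = (15/13, 10/13)

Step 1: u_0 = a_0 = (2, -3).
Step 2: u_1 = a_1 − (-14/13)·u_0 = (15/13, 10/13).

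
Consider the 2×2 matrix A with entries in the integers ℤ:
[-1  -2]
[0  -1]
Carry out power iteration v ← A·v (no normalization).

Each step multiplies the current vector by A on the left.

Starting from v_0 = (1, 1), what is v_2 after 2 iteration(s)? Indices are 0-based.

v_0 = (1, 1).
v_1 = A·v_0 = (-3, -1).
v_2 = A·v_1 = (5, 1).

v_2 = (5, 1)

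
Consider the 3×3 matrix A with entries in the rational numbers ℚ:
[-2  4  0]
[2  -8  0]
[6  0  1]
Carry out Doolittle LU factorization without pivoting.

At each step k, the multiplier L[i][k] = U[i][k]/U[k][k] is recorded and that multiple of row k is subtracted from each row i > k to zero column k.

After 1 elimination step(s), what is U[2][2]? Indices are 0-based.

[col 0] pivot -2
  R1 -= -1*R0 → (0, -4, 0)  (L[1][0] := -1)
  R2 -= -3*R0 → (0, 12, 1)  (L[2][0] := -3)

U[2][2] = 1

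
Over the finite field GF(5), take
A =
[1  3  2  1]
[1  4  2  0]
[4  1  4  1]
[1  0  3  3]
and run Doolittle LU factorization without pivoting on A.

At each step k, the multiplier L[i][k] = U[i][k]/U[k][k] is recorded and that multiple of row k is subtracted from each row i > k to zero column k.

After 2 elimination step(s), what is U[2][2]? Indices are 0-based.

U[2][2] = 1

[col 0] pivot 1
  R1 -= 1*R0 → (0, 1, 0, 4)  (L[1][0] := 1)
  R2 -= 4*R0 → (0, 4, 1, 2)  (L[2][0] := 4)
  R3 -= 1*R0 → (0, 2, 1, 2)  (L[3][0] := 1)
[col 1] pivot 1
  R2 -= 4*R1 → (0, 0, 1, 1)  (L[2][1] := 4)
  R3 -= 2*R1 → (0, 0, 1, 4)  (L[3][1] := 2)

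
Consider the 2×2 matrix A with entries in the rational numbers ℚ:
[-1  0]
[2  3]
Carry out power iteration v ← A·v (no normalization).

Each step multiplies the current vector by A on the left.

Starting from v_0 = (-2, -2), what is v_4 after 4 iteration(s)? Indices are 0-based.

v_0 = (-2, -2).
v_1 = A·v_0 = (2, -10).
v_2 = A·v_1 = (-2, -26).
v_3 = A·v_2 = (2, -82).
v_4 = A·v_3 = (-2, -242).

v_4 = (-2, -242)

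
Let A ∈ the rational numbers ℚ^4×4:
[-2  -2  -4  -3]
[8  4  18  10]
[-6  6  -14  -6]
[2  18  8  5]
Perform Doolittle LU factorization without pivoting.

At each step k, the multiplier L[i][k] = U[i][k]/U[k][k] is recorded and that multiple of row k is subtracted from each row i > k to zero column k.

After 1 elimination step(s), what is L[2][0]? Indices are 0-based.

k=0: U[0][0]=-2
  eliminate (1,0): mult=-4, new row 1: (0, -4, 2, -2); set L[1][0]=-4
  eliminate (2,0): mult=3, new row 2: (0, 12, -2, 3); set L[2][0]=3
  eliminate (3,0): mult=-1, new row 3: (0, 16, 4, 2); set L[3][0]=-1

L[2][0] = 3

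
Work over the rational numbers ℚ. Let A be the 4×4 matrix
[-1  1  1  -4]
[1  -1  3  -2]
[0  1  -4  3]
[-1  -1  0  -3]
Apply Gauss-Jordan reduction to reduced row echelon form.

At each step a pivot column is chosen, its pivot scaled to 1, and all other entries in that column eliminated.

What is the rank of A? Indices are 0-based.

rank = 4

step 1: normalize row 0 (÷-1) = (1, -1, -1, 4)
  row 1: subtract 1×row0 = (0, 0, 4, -6)
  row 3: subtract -1×row0 = (0, -2, -1, 1)
step 2: exchange rows 1,2
step 2: normalize row 1 (÷1) = (0, 1, -4, 3)
  row 0: subtract -1×row1 = (1, 0, -5, 7)
  row 3: subtract -2×row1 = (0, 0, -9, 7)
step 3: normalize row 2 (÷4) = (0, 0, 1, -3/2)
  row 0: subtract -5×row2 = (1, 0, 0, -1/2)
  row 1: subtract -4×row2 = (0, 1, 0, -3)
  row 3: subtract -9×row2 = (0, 0, 0, -13/2)
step 4: normalize row 3 (÷-13/2) = (0, 0, 0, 1)
  row 0: subtract -1/2×row3 = (1, 0, 0, 0)
  row 1: subtract -3×row3 = (0, 1, 0, 0)
  row 2: subtract -3/2×row3 = (0, 0, 1, 0)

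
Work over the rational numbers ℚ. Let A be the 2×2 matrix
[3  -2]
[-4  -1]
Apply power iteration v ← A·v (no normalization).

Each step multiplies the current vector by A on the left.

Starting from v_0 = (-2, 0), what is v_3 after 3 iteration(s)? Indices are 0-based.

v_3 = (-134, 120)

v_0 = (-2, 0).
v_1 = A·v_0 = (-6, 8).
v_2 = A·v_1 = (-34, 16).
v_3 = A·v_2 = (-134, 120).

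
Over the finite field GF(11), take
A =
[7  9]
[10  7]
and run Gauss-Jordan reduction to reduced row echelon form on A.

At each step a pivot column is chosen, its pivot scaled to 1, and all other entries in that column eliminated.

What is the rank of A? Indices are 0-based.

step 1: normalize row 0 (÷7) = (1, 6)
  row 1: subtract 10×row0 = (0, 2)
step 2: normalize row 1 (÷2) = (0, 1)
  row 0: subtract 6×row1 = (1, 0)

rank = 2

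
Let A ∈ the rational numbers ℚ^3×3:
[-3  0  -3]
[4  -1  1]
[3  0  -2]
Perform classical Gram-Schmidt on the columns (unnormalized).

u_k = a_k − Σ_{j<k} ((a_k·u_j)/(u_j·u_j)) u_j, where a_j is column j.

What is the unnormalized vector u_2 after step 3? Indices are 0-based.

Step 1: u_0 = a_0 = (-3, 4, 3).
Step 2: u_1 = a_1 − (-2/17)·u_0 = (-6/17, -9/17, 6/17).
Step 3: u_2 = a_2 − (7/34)·u_0 − (-1/3)·u_1 = (-5/2, 0, -5/2).

u_2 = (-5/2, 0, -5/2)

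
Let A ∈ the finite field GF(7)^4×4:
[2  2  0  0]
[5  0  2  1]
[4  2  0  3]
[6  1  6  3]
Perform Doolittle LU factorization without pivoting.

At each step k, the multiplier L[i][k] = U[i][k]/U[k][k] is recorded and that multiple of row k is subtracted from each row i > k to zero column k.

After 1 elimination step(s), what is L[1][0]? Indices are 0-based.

L[1][0] = 6

k=0: U[0][0]=2
  eliminate (1,0): mult=6, new row 1: (0, 2, 2, 1); set L[1][0]=6
  eliminate (2,0): mult=2, new row 2: (0, 5, 0, 3); set L[2][0]=2
  eliminate (3,0): mult=3, new row 3: (0, 2, 6, 3); set L[3][0]=3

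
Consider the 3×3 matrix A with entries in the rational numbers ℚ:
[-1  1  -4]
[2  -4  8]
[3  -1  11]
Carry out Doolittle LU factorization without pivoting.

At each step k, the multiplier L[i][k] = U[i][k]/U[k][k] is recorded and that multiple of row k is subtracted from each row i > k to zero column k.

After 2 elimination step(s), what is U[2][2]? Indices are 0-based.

Step 1: pivot at (0,0) is -1.
  row1 ← row1 − (-2)·row0  ⇒  L[1][0]=-2, U row1=(0, -2, 0)
  row2 ← row2 − (-3)·row0  ⇒  L[2][0]=-3, U row2=(0, 2, -1)
Step 2: pivot at (1,1) is -2.
  row2 ← row2 − (-1)·row1  ⇒  L[2][1]=-1, U row2=(0, 0, -1)

U[2][2] = -1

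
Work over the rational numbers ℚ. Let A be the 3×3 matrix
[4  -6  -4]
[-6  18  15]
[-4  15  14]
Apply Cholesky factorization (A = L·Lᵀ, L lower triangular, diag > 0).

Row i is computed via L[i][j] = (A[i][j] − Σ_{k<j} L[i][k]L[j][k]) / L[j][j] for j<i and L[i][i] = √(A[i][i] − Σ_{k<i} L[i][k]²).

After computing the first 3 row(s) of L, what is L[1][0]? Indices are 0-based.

Step 1: L[0][0] = √(4) = 2.
  L[1][0] = (-6) / L[0][0] = -3.
Step 2: L[1][1] = √(9) = 3.
  L[2][0] = (-4) / L[0][0] = -2.
  L[2][1] = (9) / L[1][1] = 3.
Step 3: L[2][2] = √(1) = 1.

L[1][0] = -3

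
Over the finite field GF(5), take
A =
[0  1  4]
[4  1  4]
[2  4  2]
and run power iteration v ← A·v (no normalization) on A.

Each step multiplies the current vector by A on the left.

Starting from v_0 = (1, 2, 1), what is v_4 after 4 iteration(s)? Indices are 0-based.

v_4 = (2, 1, 1)

v_0 = (1, 2, 1).
v_1 = A·v_0 = (1, 0, 2).
v_2 = A·v_1 = (3, 2, 1).
v_3 = A·v_2 = (1, 3, 1).
v_4 = A·v_3 = (2, 1, 1).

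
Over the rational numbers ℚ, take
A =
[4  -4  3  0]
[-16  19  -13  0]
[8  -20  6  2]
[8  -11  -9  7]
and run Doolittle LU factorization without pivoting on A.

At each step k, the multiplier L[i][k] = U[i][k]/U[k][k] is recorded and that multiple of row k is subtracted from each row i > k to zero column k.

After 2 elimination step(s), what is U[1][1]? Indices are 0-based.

U[1][1] = 3

[col 0] pivot 4
  R1 -= -4*R0 → (0, 3, -1, 0)  (L[1][0] := -4)
  R2 -= 2*R0 → (0, -12, 0, 2)  (L[2][0] := 2)
  R3 -= 2*R0 → (0, -3, -15, 7)  (L[3][0] := 2)
[col 1] pivot 3
  R2 -= -4*R1 → (0, 0, -4, 2)  (L[2][1] := -4)
  R3 -= -1*R1 → (0, 0, -16, 7)  (L[3][1] := -1)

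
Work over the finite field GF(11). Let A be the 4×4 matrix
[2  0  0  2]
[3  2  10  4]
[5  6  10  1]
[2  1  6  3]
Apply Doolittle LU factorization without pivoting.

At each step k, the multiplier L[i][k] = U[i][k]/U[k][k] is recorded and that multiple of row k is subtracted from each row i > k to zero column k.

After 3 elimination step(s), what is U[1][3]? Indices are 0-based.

k=0: U[0][0]=2
  eliminate (1,0): mult=7, new row 1: (0, 2, 10, 1); set L[1][0]=7
  eliminate (2,0): mult=8, new row 2: (0, 6, 10, 7); set L[2][0]=8
  eliminate (3,0): mult=1, new row 3: (0, 1, 6, 1); set L[3][0]=1
k=1: U[1][1]=2
  eliminate (2,1): mult=3, new row 2: (0, 0, 2, 4); set L[2][1]=3
  eliminate (3,1): mult=6, new row 3: (0, 0, 1, 6); set L[3][1]=6
k=2: U[2][2]=2
  eliminate (3,2): mult=6, new row 3: (0, 0, 0, 4); set L[3][2]=6

U[1][3] = 1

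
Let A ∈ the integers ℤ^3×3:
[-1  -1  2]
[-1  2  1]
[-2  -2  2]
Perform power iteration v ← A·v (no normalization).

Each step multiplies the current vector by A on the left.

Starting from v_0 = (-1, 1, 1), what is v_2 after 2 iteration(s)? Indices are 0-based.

v_2 = (-2, 8, -8)

v_0 = (-1, 1, 1).
v_1 = A·v_0 = (2, 4, 2).
v_2 = A·v_1 = (-2, 8, -8).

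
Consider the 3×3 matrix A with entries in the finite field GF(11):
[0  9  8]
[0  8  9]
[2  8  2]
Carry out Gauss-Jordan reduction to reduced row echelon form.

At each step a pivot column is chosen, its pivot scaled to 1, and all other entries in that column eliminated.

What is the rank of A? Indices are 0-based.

rank = 3

pivot(0,0): swap R0↔R2
pivot(0,0)=2: scale R0 → (1, 4, 1)
pivot(1,1)=8: scale R1 → (0, 1, 8)
  clear (0,1): R0 −= (4)R1 → (1, 0, 2)
  clear (2,1): R2 −= (9)R1 → (0, 0, 2)
pivot(2,2)=2: scale R2 → (0, 0, 1)
  clear (0,2): R0 −= (2)R2 → (1, 0, 0)
  clear (1,2): R1 −= (8)R2 → (0, 1, 0)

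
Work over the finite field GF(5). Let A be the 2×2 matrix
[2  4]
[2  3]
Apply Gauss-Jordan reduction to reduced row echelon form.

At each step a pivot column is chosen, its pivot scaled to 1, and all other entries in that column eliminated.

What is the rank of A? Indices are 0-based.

rank = 2

pivot(0,0)=2: scale R0 → (1, 2)
  clear (1,0): R1 −= (2)R0 → (0, 4)
pivot(1,1)=4: scale R1 → (0, 1)
  clear (0,1): R0 −= (2)R1 → (1, 0)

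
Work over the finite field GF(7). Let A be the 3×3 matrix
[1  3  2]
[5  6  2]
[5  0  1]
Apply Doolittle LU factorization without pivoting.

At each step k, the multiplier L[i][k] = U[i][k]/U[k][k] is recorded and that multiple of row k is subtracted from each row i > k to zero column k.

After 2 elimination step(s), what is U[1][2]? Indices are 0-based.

Step 1: pivot at (0,0) is 1.
  row1 ← row1 − (5)·row0  ⇒  L[1][0]=5, U row1=(0, 5, 6)
  row2 ← row2 − (5)·row0  ⇒  L[2][0]=5, U row2=(0, 6, 5)
Step 2: pivot at (1,1) is 5.
  row2 ← row2 − (4)·row1  ⇒  L[2][1]=4, U row2=(0, 0, 2)

U[1][2] = 6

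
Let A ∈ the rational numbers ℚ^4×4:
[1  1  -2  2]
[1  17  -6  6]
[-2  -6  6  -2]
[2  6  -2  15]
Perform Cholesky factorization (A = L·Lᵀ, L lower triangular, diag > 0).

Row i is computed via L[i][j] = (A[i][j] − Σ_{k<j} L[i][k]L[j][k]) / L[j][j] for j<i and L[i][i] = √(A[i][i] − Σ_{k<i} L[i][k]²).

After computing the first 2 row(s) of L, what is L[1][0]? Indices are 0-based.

Step 1: L[0][0] = √(1) = 1.
  L[1][0] = (1) / L[0][0] = 1.
Step 2: L[1][1] = √(16) = 4.

L[1][0] = 1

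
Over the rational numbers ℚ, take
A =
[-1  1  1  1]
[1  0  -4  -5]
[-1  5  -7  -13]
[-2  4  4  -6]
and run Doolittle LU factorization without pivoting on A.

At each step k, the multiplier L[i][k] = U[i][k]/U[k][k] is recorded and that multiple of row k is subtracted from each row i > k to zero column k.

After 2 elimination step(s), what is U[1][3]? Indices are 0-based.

U[1][3] = -4

[col 0] pivot -1
  R1 -= -1*R0 → (0, 1, -3, -4)  (L[1][0] := -1)
  R2 -= 1*R0 → (0, 4, -8, -14)  (L[2][0] := 1)
  R3 -= 2*R0 → (0, 2, 2, -8)  (L[3][0] := 2)
[col 1] pivot 1
  R2 -= 4*R1 → (0, 0, 4, 2)  (L[2][1] := 4)
  R3 -= 2*R1 → (0, 0, 8, 0)  (L[3][1] := 2)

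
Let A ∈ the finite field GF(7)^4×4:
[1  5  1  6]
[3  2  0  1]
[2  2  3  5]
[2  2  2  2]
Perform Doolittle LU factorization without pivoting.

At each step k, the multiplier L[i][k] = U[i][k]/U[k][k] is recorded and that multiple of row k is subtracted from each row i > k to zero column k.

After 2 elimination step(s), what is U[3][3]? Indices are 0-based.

U[3][3] = 1

[col 0] pivot 1
  R1 -= 3*R0 → (0, 1, 4, 4)  (L[1][0] := 3)
  R2 -= 2*R0 → (0, 6, 1, 0)  (L[2][0] := 2)
  R3 -= 2*R0 → (0, 6, 0, 4)  (L[3][0] := 2)
[col 1] pivot 1
  R2 -= 6*R1 → (0, 0, 5, 4)  (L[2][1] := 6)
  R3 -= 6*R1 → (0, 0, 4, 1)  (L[3][1] := 6)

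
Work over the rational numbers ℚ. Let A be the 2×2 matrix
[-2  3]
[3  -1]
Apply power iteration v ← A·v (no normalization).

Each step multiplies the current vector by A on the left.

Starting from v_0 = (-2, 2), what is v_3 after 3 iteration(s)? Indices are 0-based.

v_3 = (202, -170)

v_0 = (-2, 2).
v_1 = A·v_0 = (10, -8).
v_2 = A·v_1 = (-44, 38).
v_3 = A·v_2 = (202, -170).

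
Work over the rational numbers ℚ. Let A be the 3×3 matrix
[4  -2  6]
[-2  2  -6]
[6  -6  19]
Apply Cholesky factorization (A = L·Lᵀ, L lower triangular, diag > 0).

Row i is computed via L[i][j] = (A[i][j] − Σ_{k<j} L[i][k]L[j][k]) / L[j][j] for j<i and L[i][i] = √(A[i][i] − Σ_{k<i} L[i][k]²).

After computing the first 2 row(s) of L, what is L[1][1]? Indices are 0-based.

Step 1: L[0][0] = √(4) = 2.
  L[1][0] = (-2) / L[0][0] = -1.
Step 2: L[1][1] = √(1) = 1.

L[1][1] = 1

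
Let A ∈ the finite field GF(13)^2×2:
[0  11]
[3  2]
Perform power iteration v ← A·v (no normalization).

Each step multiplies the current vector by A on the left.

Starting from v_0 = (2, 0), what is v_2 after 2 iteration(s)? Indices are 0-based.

v_2 = (1, 12)

v_0 = (2, 0).
v_1 = A·v_0 = (0, 6).
v_2 = A·v_1 = (1, 12).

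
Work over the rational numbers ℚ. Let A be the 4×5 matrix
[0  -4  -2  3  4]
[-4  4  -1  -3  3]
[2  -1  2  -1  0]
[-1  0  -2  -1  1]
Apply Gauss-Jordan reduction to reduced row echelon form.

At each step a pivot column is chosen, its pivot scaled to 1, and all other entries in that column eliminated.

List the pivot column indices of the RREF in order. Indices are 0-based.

pivot columns: 0, 1, 2, 3

step 1: exchange rows 0,1
step 1: normalize row 0 (÷-4) = (1, -1, 1/4, 3/4, -3/4)
  row 2: subtract 2×row0 = (0, 1, 3/2, -5/2, 3/2)
  row 3: subtract -1×row0 = (0, -1, -7/4, -1/4, 1/4)
step 2: normalize row 1 (÷-4) = (0, 1, 1/2, -3/4, -1)
  row 0: subtract -1×row1 = (1, 0, 3/4, 0, -7/4)
  row 2: subtract 1×row1 = (0, 0, 1, -7/4, 5/2)
  row 3: subtract -1×row1 = (0, 0, -5/4, -1, -3/4)
step 3: normalize row 2 (÷1) = (0, 0, 1, -7/4, 5/2)
  row 0: subtract 3/4×row2 = (1, 0, 0, 21/16, -29/8)
  row 1: subtract 1/2×row2 = (0, 1, 0, 1/8, -9/4)
  row 3: subtract -5/4×row2 = (0, 0, 0, -51/16, 19/8)
step 4: normalize row 3 (÷-51/16) = (0, 0, 0, 1, -38/51)
  row 0: subtract 21/16×row3 = (1, 0, 0, 0, -45/17)
  row 1: subtract 1/8×row3 = (0, 1, 0, 0, -110/51)
  row 2: subtract -7/4×row3 = (0, 0, 1, 0, 61/51)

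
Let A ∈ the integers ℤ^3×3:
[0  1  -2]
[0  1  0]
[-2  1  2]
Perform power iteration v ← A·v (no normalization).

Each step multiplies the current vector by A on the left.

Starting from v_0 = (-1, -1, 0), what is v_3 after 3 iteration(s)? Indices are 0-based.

v_3 = (-7, -1, 11)

v_0 = (-1, -1, 0).
v_1 = A·v_0 = (-1, -1, 1).
v_2 = A·v_1 = (-3, -1, 3).
v_3 = A·v_2 = (-7, -1, 11).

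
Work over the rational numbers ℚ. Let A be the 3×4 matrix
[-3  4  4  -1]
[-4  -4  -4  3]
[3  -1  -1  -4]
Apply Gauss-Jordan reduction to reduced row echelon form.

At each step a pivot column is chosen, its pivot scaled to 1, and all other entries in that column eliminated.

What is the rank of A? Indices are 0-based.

pivot(0,0)=-3: scale R0 → (1, -4/3, -4/3, 1/3)
  clear (1,0): R1 −= (-4)R0 → (0, -28/3, -28/3, 13/3)
  clear (2,0): R2 −= (3)R0 → (0, 3, 3, -5)
pivot(1,1)=-28/3: scale R1 → (0, 1, 1, -13/28)
  clear (0,1): R0 −= (-4/3)R1 → (1, 0, 0, -2/7)
  clear (2,1): R2 −= (3)R1 → (0, 0, 0, -101/28)
col 2: no nonzero at/below row 2; advance.
pivot(2,3)=-101/28: scale R2 → (0, 0, 0, 1)
  clear (0,3): R0 −= (-2/7)R2 → (1, 0, 0, 0)
  clear (1,3): R1 −= (-13/28)R2 → (0, 1, 1, 0)

rank = 3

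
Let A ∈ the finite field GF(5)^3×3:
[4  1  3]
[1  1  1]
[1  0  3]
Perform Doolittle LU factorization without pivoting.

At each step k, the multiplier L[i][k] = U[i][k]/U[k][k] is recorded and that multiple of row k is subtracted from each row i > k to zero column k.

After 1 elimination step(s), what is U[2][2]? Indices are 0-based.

Step 1: pivot at (0,0) is 4.
  row1 ← row1 − (4)·row0  ⇒  L[1][0]=4, U row1=(0, 2, 4)
  row2 ← row2 − (4)·row0  ⇒  L[2][0]=4, U row2=(0, 1, 1)

U[2][2] = 1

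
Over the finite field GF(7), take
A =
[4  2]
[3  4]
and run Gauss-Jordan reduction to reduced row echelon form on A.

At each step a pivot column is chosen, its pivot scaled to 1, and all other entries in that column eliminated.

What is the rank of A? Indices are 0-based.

step 1: normalize row 0 (÷4) = (1, 4)
  row 1: subtract 3×row0 = (0, 6)
step 2: normalize row 1 (÷6) = (0, 1)
  row 0: subtract 4×row1 = (1, 0)

rank = 2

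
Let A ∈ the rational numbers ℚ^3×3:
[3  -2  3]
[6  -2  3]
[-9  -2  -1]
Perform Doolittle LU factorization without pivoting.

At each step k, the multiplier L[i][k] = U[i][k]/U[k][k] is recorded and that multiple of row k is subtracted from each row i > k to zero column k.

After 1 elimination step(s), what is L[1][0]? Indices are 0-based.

[col 0] pivot 3
  R1 -= 2*R0 → (0, 2, -3)  (L[1][0] := 2)
  R2 -= -3*R0 → (0, -8, 8)  (L[2][0] := -3)

L[1][0] = 2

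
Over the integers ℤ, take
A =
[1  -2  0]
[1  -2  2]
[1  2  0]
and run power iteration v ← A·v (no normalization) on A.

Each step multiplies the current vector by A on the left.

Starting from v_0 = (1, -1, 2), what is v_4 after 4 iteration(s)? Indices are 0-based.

v_4 = (-83, -157, 113)

v_0 = (1, -1, 2).
v_1 = A·v_0 = (3, 7, -1).
v_2 = A·v_1 = (-11, -13, 17).
v_3 = A·v_2 = (15, 49, -37).
v_4 = A·v_3 = (-83, -157, 113).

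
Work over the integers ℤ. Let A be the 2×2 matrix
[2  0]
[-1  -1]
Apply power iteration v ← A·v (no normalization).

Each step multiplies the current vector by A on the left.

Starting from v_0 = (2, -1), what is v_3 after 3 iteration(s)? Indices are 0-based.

v_0 = (2, -1).
v_1 = A·v_0 = (4, -1).
v_2 = A·v_1 = (8, -3).
v_3 = A·v_2 = (16, -5).

v_3 = (16, -5)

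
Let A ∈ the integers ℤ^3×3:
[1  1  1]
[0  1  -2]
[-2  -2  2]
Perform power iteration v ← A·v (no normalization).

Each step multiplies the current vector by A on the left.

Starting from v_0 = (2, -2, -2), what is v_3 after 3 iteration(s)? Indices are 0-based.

v_3 = (-2, 26, -28)

v_0 = (2, -2, -2).
v_1 = A·v_0 = (-2, 2, -4).
v_2 = A·v_1 = (-4, 10, -8).
v_3 = A·v_2 = (-2, 26, -28).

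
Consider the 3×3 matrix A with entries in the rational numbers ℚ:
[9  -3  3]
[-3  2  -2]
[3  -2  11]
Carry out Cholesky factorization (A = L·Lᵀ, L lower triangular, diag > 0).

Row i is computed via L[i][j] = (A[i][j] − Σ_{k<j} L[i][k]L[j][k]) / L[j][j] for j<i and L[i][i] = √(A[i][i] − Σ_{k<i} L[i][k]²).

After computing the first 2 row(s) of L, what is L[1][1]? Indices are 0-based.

L[1][1] = 1

Step 1: L[0][0] = √(9) = 3.
  L[1][0] = (-3) / L[0][0] = -1.
Step 2: L[1][1] = √(1) = 1.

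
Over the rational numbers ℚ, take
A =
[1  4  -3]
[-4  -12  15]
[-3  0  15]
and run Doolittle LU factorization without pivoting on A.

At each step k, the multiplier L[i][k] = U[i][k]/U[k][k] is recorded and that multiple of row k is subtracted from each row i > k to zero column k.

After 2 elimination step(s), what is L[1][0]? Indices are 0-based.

L[1][0] = -4

Step 1: pivot at (0,0) is 1.
  row1 ← row1 − (-4)·row0  ⇒  L[1][0]=-4, U row1=(0, 4, 3)
  row2 ← row2 − (-3)·row0  ⇒  L[2][0]=-3, U row2=(0, 12, 6)
Step 2: pivot at (1,1) is 4.
  row2 ← row2 − (3)·row1  ⇒  L[2][1]=3, U row2=(0, 0, -3)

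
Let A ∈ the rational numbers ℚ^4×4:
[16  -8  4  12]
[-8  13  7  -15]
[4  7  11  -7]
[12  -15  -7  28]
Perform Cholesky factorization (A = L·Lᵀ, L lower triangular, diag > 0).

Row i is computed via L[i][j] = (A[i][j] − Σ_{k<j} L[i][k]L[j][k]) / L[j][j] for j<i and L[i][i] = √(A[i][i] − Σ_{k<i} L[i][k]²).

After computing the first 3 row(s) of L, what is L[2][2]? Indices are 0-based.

Step 1: L[0][0] = √(16) = 4.
  L[1][0] = (-8) / L[0][0] = -2.
Step 2: L[1][1] = √(9) = 3.
  L[2][0] = (4) / L[0][0] = 1.
  L[2][1] = (9) / L[1][1] = 3.
Step 3: L[2][2] = √(1) = 1.

L[2][2] = 1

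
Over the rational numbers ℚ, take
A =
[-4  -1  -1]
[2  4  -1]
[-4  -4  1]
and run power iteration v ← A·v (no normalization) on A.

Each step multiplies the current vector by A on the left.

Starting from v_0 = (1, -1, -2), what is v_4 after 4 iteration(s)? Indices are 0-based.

v_0 = (1, -1, -2).
v_1 = A·v_0 = (-1, 0, -2).
v_2 = A·v_1 = (6, 0, 2).
v_3 = A·v_2 = (-26, 10, -22).
v_4 = A·v_3 = (116, 10, 42).

v_4 = (116, 10, 42)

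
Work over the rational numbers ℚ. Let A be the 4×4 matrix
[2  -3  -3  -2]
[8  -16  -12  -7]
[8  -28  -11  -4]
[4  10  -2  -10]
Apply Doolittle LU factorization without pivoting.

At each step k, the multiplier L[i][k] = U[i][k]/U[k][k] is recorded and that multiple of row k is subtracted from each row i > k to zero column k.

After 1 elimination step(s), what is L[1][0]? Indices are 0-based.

k=0: U[0][0]=2
  eliminate (1,0): mult=4, new row 1: (0, -4, 0, 1); set L[1][0]=4
  eliminate (2,0): mult=4, new row 2: (0, -16, 1, 4); set L[2][0]=4
  eliminate (3,0): mult=2, new row 3: (0, 16, 4, -6); set L[3][0]=2

L[1][0] = 4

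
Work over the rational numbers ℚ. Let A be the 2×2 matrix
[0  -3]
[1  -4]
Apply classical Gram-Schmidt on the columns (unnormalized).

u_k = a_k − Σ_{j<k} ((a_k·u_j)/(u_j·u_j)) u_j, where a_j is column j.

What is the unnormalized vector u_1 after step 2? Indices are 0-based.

Step 1: u_0 = a_0 = (0, 1).
Step 2: u_1 = a_1 − (-4)·u_0 = (-3, 0).

u_1 = (-3, 0)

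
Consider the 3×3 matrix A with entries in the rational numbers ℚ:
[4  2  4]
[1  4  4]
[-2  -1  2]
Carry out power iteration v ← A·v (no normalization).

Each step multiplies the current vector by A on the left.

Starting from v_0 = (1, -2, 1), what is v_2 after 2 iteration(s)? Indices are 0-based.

v_2 = (18, 0, -1)

v_0 = (1, -2, 1).
v_1 = A·v_0 = (4, -3, 2).
v_2 = A·v_1 = (18, 0, -1).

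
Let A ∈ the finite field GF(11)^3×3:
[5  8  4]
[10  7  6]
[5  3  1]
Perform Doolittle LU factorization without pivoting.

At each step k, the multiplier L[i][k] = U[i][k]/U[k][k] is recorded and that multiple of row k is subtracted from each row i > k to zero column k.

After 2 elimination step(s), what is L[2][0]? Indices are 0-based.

[col 0] pivot 5
  R1 -= 2*R0 → (0, 2, 9)  (L[1][0] := 2)
  R2 -= 1*R0 → (0, 6, 8)  (L[2][0] := 1)
[col 1] pivot 2
  R2 -= 3*R1 → (0, 0, 3)  (L[2][1] := 3)

L[2][0] = 1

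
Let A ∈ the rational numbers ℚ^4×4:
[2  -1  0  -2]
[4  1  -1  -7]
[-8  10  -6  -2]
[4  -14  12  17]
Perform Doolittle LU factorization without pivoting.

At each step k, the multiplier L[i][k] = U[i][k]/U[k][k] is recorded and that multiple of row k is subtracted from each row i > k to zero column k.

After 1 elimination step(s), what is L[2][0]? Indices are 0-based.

Step 1: pivot at (0,0) is 2.
  row1 ← row1 − (2)·row0  ⇒  L[1][0]=2, U row1=(0, 3, -1, -3)
  row2 ← row2 − (-4)·row0  ⇒  L[2][0]=-4, U row2=(0, 6, -6, -10)
  row3 ← row3 − (2)·row0  ⇒  L[3][0]=2, U row3=(0, -12, 12, 21)

L[2][0] = -4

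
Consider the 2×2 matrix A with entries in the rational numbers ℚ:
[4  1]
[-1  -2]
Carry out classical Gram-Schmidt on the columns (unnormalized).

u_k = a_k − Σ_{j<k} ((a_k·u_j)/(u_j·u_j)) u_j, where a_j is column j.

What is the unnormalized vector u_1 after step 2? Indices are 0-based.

u_1 = (-7/17, -28/17)

Step 1: u_0 = a_0 = (4, -1).
Step 2: u_1 = a_1 − (6/17)·u_0 = (-7/17, -28/17).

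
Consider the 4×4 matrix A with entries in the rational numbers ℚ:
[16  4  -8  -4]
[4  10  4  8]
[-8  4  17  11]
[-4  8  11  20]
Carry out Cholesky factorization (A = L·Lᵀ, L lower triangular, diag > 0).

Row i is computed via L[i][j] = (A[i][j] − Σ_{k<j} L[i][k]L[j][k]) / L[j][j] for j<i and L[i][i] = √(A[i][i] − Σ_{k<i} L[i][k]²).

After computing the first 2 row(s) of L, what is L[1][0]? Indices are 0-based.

L[1][0] = 1

Step 1: L[0][0] = √(16) = 4.
  L[1][0] = (4) / L[0][0] = 1.
Step 2: L[1][1] = √(9) = 3.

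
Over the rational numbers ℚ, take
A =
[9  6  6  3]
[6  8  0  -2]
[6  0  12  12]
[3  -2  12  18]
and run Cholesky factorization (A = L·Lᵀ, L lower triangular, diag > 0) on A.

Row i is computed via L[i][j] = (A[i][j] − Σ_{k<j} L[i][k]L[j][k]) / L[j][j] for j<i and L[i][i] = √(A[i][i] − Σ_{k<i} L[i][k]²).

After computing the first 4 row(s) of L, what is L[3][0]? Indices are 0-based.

L[3][0] = 1

Step 1: L[0][0] = √(9) = 3.
  L[1][0] = (6) / L[0][0] = 2.
Step 2: L[1][1] = √(4) = 2.
  L[2][0] = (6) / L[0][0] = 2.
  L[2][1] = (-4) / L[1][1] = -2.
Step 3: L[2][2] = √(4) = 2.
  L[3][0] = (3) / L[0][0] = 1.
  L[3][1] = (-4) / L[1][1] = -2.
  L[3][2] = (6) / L[2][2] = 3.
Step 4: L[3][3] = √(4) = 2.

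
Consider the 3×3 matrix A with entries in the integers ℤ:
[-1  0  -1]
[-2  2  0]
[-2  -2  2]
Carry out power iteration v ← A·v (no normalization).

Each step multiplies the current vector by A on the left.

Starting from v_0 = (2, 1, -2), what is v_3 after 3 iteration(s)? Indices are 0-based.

v_3 = (6, -28, -44)

v_0 = (2, 1, -2).
v_1 = A·v_0 = (0, -2, -10).
v_2 = A·v_1 = (10, -4, -16).
v_3 = A·v_2 = (6, -28, -44).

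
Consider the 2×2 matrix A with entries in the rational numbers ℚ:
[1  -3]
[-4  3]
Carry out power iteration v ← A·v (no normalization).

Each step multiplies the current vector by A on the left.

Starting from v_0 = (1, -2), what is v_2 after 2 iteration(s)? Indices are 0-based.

v_2 = (37, -58)

v_0 = (1, -2).
v_1 = A·v_0 = (7, -10).
v_2 = A·v_1 = (37, -58).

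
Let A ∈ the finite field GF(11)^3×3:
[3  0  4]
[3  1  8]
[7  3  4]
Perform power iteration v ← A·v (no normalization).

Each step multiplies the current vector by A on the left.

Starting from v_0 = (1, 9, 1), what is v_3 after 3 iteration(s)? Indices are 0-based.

v_0 = (1, 9, 1).
v_1 = A·v_0 = (7, 9, 5).
v_2 = A·v_1 = (8, 4, 8).
v_3 = A·v_2 = (1, 4, 1).

v_3 = (1, 4, 1)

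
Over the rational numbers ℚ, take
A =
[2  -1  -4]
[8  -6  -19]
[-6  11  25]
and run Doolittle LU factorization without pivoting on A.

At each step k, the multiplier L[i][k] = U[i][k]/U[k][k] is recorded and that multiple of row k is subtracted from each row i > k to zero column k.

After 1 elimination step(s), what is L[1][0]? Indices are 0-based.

L[1][0] = 4

[col 0] pivot 2
  R1 -= 4*R0 → (0, -2, -3)  (L[1][0] := 4)
  R2 -= -3*R0 → (0, 8, 13)  (L[2][0] := -3)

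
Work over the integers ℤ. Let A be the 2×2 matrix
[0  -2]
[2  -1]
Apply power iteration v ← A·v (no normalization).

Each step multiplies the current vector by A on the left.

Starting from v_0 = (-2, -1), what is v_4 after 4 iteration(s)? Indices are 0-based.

v_4 = (-10, -33)

v_0 = (-2, -1).
v_1 = A·v_0 = (2, -3).
v_2 = A·v_1 = (6, 7).
v_3 = A·v_2 = (-14, 5).
v_4 = A·v_3 = (-10, -33).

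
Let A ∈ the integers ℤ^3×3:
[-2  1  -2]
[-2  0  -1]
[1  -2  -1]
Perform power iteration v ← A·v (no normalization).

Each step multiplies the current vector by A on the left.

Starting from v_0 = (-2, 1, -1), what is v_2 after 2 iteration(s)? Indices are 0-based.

v_0 = (-2, 1, -1).
v_1 = A·v_0 = (7, 5, -3).
v_2 = A·v_1 = (-3, -11, 0).

v_2 = (-3, -11, 0)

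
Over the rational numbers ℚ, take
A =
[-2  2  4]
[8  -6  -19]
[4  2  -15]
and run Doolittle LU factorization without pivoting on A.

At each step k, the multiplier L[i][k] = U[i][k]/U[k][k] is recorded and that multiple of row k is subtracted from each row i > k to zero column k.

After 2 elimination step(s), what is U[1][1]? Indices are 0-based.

U[1][1] = 2

k=0: U[0][0]=-2
  eliminate (1,0): mult=-4, new row 1: (0, 2, -3); set L[1][0]=-4
  eliminate (2,0): mult=-2, new row 2: (0, 6, -7); set L[2][0]=-2
k=1: U[1][1]=2
  eliminate (2,1): mult=3, new row 2: (0, 0, 2); set L[2][1]=3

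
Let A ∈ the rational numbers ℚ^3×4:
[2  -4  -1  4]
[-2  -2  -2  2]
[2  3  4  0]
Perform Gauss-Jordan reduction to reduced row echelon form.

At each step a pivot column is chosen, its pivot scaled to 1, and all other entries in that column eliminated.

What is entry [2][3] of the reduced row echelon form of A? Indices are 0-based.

step 1: normalize row 0 (÷2) = (1, -2, -1/2, 2)
  row 1: subtract -2×row0 = (0, -6, -3, 6)
  row 2: subtract 2×row0 = (0, 7, 5, -4)
step 2: normalize row 1 (÷-6) = (0, 1, 1/2, -1)
  row 0: subtract -2×row1 = (1, 0, 1/2, 0)
  row 2: subtract 7×row1 = (0, 0, 3/2, 3)
step 3: normalize row 2 (÷3/2) = (0, 0, 1, 2)
  row 0: subtract 1/2×row2 = (1, 0, 0, -1)
  row 1: subtract 1/2×row2 = (0, 1, 0, -2)

M[2][3] = 2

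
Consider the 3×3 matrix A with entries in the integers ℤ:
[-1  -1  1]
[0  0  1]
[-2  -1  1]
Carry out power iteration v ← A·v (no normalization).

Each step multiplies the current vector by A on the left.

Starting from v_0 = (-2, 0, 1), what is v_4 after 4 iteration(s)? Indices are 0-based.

v_0 = (-2, 0, 1).
v_1 = A·v_0 = (3, 1, 5).
v_2 = A·v_1 = (1, 5, -2).
v_3 = A·v_2 = (-8, -2, -9).
v_4 = A·v_3 = (1, -9, 9).

v_4 = (1, -9, 9)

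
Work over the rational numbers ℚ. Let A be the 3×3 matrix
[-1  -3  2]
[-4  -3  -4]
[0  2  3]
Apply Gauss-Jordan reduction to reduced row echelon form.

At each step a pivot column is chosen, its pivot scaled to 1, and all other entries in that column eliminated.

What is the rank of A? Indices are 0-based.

step 1: normalize row 0 (÷-1) = (1, 3, -2)
  row 1: subtract -4×row0 = (0, 9, -12)
step 2: normalize row 1 (÷9) = (0, 1, -4/3)
  row 0: subtract 3×row1 = (1, 0, 2)
  row 2: subtract 2×row1 = (0, 0, 17/3)
step 3: normalize row 2 (÷17/3) = (0, 0, 1)
  row 0: subtract 2×row2 = (1, 0, 0)
  row 1: subtract -4/3×row2 = (0, 1, 0)

rank = 3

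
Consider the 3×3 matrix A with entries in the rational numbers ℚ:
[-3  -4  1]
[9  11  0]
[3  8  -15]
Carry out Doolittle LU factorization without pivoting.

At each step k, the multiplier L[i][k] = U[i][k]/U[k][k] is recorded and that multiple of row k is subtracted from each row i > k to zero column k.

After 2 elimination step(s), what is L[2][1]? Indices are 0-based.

[col 0] pivot -3
  R1 -= -3*R0 → (0, -1, 3)  (L[1][0] := -3)
  R2 -= -1*R0 → (0, 4, -14)  (L[2][0] := -1)
[col 1] pivot -1
  R2 -= -4*R1 → (0, 0, -2)  (L[2][1] := -4)

L[2][1] = -4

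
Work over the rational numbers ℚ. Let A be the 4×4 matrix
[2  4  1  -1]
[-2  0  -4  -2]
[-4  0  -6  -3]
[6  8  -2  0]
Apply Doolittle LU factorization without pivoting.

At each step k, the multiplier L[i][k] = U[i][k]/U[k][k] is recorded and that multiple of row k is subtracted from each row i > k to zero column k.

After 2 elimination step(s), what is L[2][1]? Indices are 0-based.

[col 0] pivot 2
  R1 -= -1*R0 → (0, 4, -3, -3)  (L[1][0] := -1)
  R2 -= -2*R0 → (0, 8, -4, -5)  (L[2][0] := -2)
  R3 -= 3*R0 → (0, -4, -5, 3)  (L[3][0] := 3)
[col 1] pivot 4
  R2 -= 2*R1 → (0, 0, 2, 1)  (L[2][1] := 2)
  R3 -= -1*R1 → (0, 0, -8, 0)  (L[3][1] := -1)

L[2][1] = 2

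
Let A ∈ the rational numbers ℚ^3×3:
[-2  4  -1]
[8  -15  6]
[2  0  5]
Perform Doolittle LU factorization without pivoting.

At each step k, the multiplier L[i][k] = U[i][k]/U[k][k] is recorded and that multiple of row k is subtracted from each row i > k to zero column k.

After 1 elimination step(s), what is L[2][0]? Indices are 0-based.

L[2][0] = -1

Step 1: pivot at (0,0) is -2.
  row1 ← row1 − (-4)·row0  ⇒  L[1][0]=-4, U row1=(0, 1, 2)
  row2 ← row2 − (-1)·row0  ⇒  L[2][0]=-1, U row2=(0, 4, 4)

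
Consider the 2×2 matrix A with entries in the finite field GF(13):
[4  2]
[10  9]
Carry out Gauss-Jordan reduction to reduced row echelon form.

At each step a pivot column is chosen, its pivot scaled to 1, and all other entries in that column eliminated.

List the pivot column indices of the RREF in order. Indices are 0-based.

pivot columns: 0, 1

[1] R0 /= 4  ⇒  (1, 7)
     R1 -= 10·R0  ⇒  (0, 4)
[2] R1 /= 4  ⇒  (0, 1)
     R0 -= 7·R1  ⇒  (1, 0)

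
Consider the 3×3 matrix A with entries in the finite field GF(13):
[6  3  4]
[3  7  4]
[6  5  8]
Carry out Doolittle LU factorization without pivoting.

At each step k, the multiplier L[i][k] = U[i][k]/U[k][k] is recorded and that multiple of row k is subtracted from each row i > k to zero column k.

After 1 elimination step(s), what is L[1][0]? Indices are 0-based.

k=0: U[0][0]=6
  eliminate (1,0): mult=7, new row 1: (0, 12, 2); set L[1][0]=7
  eliminate (2,0): mult=1, new row 2: (0, 2, 4); set L[2][0]=1

L[1][0] = 7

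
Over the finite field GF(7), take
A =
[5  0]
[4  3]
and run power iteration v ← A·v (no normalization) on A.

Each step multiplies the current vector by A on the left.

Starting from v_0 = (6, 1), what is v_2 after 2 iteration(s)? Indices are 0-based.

v_2 = (3, 5)

v_0 = (6, 1).
v_1 = A·v_0 = (2, 6).
v_2 = A·v_1 = (3, 5).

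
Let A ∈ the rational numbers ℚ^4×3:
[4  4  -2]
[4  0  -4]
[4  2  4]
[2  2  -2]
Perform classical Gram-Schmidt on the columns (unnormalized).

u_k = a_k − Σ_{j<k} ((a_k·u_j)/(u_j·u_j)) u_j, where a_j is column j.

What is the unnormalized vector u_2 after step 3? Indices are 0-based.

Step 1: u_0 = a_0 = (4, 4, 4, 2).
Step 2: u_1 = a_1 − (7/13)·u_0 = (24/13, -28/13, -2/13, 12/13).
Step 3: u_2 = a_2 − (-3/13)·u_0 − (8/29)·u_1 = (-46/29, -72/29, 144/29, -52/29).

u_2 = (-46/29, -72/29, 144/29, -52/29)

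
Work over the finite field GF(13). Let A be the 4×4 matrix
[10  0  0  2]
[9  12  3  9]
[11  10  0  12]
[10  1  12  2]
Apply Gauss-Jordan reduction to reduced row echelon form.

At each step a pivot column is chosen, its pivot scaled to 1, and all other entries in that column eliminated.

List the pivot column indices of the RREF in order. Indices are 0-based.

pivot columns: 0, 1, 2, 3

pivot(0,0)=10: scale R0 → (1, 0, 0, 8)
  clear (1,0): R1 −= (9)R0 → (0, 12, 3, 2)
  clear (2,0): R2 −= (11)R0 → (0, 10, 0, 2)
  clear (3,0): R3 −= (10)R0 → (0, 1, 12, 0)
pivot(1,1)=12: scale R1 → (0, 1, 10, 11)
  clear (2,1): R2 −= (10)R1 → (0, 0, 4, 9)
  clear (3,1): R3 −= (1)R1 → (0, 0, 2, 2)
pivot(2,2)=4: scale R2 → (0, 0, 1, 12)
  clear (1,2): R1 −= (10)R2 → (0, 1, 0, 8)
  clear (3,2): R3 −= (2)R2 → (0, 0, 0, 4)
pivot(3,3)=4: scale R3 → (0, 0, 0, 1)
  clear (0,3): R0 −= (8)R3 → (1, 0, 0, 0)
  clear (1,3): R1 −= (8)R3 → (0, 1, 0, 0)
  clear (2,3): R2 −= (12)R3 → (0, 0, 1, 0)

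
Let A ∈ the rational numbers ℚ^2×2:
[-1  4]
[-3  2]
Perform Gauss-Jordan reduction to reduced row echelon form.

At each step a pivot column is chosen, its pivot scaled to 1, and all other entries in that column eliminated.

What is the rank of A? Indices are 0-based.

pivot(0,0)=-1: scale R0 → (1, -4)
  clear (1,0): R1 −= (-3)R0 → (0, -10)
pivot(1,1)=-10: scale R1 → (0, 1)
  clear (0,1): R0 −= (-4)R1 → (1, 0)

rank = 2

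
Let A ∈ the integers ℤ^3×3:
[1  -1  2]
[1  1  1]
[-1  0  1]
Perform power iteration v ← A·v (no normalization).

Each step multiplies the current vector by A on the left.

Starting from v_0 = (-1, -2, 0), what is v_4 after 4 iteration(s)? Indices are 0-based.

v_4 = (-10, 6, -13)

v_0 = (-1, -2, 0).
v_1 = A·v_0 = (1, -3, 1).
v_2 = A·v_1 = (6, -1, 0).
v_3 = A·v_2 = (7, 5, -6).
v_4 = A·v_3 = (-10, 6, -13).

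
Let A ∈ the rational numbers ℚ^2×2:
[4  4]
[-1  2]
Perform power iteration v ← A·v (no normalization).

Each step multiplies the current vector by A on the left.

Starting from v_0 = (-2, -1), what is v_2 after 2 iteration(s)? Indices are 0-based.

v_2 = (-48, 12)

v_0 = (-2, -1).
v_1 = A·v_0 = (-12, 0).
v_2 = A·v_1 = (-48, 12).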